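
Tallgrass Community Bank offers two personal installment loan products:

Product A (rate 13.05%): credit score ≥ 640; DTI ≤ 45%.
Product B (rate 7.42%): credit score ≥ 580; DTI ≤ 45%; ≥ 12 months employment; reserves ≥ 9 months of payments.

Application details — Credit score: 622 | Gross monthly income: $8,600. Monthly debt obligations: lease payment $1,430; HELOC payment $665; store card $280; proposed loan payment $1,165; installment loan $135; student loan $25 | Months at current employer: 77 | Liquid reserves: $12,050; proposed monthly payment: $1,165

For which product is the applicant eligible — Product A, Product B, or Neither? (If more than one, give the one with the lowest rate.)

Product B

Total debts = (1,430 + 665 + 280 + 1,165 + 135 + 25) = 3,700; DTI = 3,700/8,600 = 43%.
Reserves = 12,050/1,165 = 10.3 months.
Product A: score 622 < 640; DTI 43% ≤ 45% → does not qualify.
Product B: score 622 ≥ 580; DTI 43% ≤ 45%; employment 77 ≥ 12 mo; reserves 10.3 ≥ 9 mo → qualifies.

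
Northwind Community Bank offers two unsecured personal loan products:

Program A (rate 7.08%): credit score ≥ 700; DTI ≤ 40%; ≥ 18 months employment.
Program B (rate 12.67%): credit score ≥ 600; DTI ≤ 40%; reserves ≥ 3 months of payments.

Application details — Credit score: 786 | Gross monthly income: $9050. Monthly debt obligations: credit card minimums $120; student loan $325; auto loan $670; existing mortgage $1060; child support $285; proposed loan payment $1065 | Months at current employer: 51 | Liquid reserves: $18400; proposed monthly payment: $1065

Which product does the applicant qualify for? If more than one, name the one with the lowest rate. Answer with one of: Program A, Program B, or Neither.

Total debts = (120 + 325 + 670 + 1,060 + 285 + 1,065) = 3,525; DTI = 3,525/9,050 = 39%.
Reserves = 18,400/1,065 = 17.3 months.
Program A: score 786 ≥ 700; DTI 39% ≤ 40%; employment 51 ≥ 18 mo → qualifies.
Program B: score 786 ≥ 600; DTI 39% ≤ 40%; reserves 17.3 ≥ 3 mo → qualifies.
Qualifying: Program A, Program B. Lowest rate is 7.08% → Program A.

Program A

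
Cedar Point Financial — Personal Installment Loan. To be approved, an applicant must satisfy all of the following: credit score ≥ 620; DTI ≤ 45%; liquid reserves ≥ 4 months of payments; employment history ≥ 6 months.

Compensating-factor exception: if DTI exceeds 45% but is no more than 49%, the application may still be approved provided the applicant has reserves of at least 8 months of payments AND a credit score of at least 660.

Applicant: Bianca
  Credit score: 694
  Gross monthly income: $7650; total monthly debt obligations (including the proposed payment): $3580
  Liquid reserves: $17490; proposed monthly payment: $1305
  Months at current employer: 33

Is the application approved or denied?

Approved

Credit score 694 ≥ 620 (meets base)
DTI: 3,580 ÷ 7,650 = 46.8%, over the 45% base limit.
Reserves: 17,490 ÷ 1,305 = 13.4 months (meets 4-month minimum)
Employment 33 ≥ 6 months
46.8% falls in the override range (45%–49%), so the compensating-factor test applies.
Override check — reserves: 13.4 mo (ok); score: 694 (ok).
Both compensating conditions met → exception applies.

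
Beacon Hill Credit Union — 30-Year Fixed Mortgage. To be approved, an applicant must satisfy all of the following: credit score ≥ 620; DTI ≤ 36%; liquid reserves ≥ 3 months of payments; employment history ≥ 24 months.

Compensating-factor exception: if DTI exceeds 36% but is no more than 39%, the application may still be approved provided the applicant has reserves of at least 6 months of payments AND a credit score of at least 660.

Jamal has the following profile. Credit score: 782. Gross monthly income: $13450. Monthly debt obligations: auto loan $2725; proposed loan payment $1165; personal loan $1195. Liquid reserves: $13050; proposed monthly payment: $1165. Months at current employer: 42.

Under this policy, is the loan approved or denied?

Credit score 782 ≥ 620 (meets base)
Total debts = (2,725 + 1,165 + 1,195) = 5,085. DTI = 5,085/13,450 = 37.8% > 36% — standard DTI limit exceeded.
Liquid reserves cover 13,050/1,165 = 11.2 months — ≥ 3 required
Employment 42 ≥ 24 months
DTI 37.8% is within the 36%–39% exception band; checking compensating factors.
Reserves 11.2 ≥ 6 months; credit score 782 ≥ 660.
Both compensating conditions met → exception applies.

Approved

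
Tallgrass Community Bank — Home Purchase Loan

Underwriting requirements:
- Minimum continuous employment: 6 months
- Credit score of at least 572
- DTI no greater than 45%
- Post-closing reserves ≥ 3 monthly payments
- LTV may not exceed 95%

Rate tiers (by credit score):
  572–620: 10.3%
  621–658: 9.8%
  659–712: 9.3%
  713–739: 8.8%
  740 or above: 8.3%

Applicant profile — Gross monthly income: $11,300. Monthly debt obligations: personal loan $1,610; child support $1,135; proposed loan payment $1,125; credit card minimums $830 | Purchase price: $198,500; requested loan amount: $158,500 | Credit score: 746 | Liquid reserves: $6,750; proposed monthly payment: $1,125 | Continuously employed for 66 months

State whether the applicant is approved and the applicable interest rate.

Credit score 746 ≥ 572 (meets minimum)
Total monthly debts = (1,610 + 1,135 + 1,125 + 830) = 4,700. Debt-to-income = 4,700/11,300 = 41.6% — meets 45% limit
Reserves = 6,750/1,125 = 6.0 months ≥ 3
Employment 66 ≥ 6 months
Loan-to-value = 158,500/198,500 = 79.8% — pass (95% max)
All requirements met. Score 746 falls in the 740 or above tier → 8.3%.

Approved at 8.3%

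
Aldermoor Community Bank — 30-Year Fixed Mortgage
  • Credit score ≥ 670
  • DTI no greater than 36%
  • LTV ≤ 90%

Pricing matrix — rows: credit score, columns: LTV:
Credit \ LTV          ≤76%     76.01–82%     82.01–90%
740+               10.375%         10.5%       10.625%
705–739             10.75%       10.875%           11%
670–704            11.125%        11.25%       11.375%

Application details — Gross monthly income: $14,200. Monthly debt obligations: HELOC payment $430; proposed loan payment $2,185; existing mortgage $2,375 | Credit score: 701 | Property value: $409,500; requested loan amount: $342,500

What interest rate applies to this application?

11.375%

Credit score 701 ≥ 670; Total monthly debts = (430 + 2,185 + 2,375) = 4,990. DTI: 4,990 ÷ 14,200 = 35.1%, within the 36% cap
LTV: 342,500 ÷ 409,500 = 83.6%, within 90% cap
Row: 701 falls in 670–704. Column: 83.6% falls in 82.01–90%. Rate = 11.375%.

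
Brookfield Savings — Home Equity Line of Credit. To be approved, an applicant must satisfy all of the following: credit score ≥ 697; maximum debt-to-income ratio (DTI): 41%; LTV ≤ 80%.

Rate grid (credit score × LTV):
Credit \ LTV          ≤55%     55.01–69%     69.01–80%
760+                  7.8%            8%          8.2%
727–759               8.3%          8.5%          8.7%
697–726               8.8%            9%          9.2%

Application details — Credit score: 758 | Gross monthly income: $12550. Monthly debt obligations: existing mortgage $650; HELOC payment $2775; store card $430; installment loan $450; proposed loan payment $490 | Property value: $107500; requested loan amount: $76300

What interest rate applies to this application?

8.7%

Credit score 758 ≥ 697; Total monthly debts = (650 + 2,775 + 430 + 450 + 490) = 4,795. DTI: 4,795 ÷ 12,550 = 38.2%, within the 41% cap
Loan-to-value = 76,300/107,500 = 71% — pass (80% max)
Score 758 is in the 727–759 band; LTV 71% is in the 69.01–80% band → 8.7%.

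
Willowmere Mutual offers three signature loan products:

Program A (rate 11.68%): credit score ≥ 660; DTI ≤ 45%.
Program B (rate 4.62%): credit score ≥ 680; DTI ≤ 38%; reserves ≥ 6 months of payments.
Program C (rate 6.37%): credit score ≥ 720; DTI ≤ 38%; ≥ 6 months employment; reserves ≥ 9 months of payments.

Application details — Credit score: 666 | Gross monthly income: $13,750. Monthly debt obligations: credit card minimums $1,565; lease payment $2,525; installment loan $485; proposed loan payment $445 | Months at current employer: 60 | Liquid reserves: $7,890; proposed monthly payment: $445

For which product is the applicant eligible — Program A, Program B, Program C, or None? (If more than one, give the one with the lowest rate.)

Program A

Total debts = (1,565 + 2,525 + 485 + 445) = 5,020; DTI = 5,020/13,750 = 36.5%.
Reserves = 7,890/445 = 17.7 months.
Program A: score 666 ≥ 660; DTI 36.5% ≤ 45% → qualifies.
Program B: score 666 < 680; DTI 36.5% ≤ 38%; reserves 17.7 ≥ 6 mo → does not qualify.
Program C: score 666 < 720; DTI 36.5% ≤ 38%; employment 60 ≥ 6 mo; reserves 17.7 ≥ 9 mo → does not qualify.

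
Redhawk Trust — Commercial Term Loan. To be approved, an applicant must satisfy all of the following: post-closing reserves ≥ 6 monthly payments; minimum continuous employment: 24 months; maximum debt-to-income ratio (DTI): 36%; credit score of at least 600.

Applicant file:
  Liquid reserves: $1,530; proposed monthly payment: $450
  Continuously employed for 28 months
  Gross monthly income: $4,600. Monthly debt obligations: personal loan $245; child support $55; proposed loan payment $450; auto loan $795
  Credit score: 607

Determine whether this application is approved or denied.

Denied

Reserves = 1,530/450 = 3.4 months < 6
Employment 28 ≥ 24 months
Total monthly debts = (245 + 55 + 450 + 795) = 1,545. Debt-to-income = 1,545/4,600 = 33.6% — meets 36% limit
Credit score 607 ≥ 600 (meets)
Fails on reserves.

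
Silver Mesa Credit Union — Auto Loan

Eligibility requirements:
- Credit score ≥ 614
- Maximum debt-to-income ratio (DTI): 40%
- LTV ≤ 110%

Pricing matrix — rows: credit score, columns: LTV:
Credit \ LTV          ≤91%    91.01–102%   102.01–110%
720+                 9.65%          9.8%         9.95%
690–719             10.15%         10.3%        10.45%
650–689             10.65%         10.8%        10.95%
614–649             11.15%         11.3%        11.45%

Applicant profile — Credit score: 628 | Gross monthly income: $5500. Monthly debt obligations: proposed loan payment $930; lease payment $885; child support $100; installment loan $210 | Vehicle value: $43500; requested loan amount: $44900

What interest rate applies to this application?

11.45%

Credit score 628 ≥ 614; Total monthly debts = (930 + 885 + 100 + 210) = 2,125. DTI = 2,125/5,500 = 38.6% ≤ 40%
LTV = 44,900/43,500 = 103.2% ≤ 110%
Score 628 is in the 614–649 band; LTV 103.2% is in the 102.01–110% band → 11.45%.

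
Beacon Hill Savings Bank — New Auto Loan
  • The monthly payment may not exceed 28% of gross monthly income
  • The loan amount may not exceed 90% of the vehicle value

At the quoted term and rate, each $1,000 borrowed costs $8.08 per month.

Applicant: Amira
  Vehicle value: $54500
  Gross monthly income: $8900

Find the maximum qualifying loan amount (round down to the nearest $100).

Payment cap: 28% × $8,900 = $2,492/month.
At $8.08 per $1,000, that supports 2,492/8.08 × 1,000 ≈ $308,415 → $308,400.
LTV cap: 90% × $54,500 = $49,050 → $49,000.
Binding constraint: loan-to-value.

$49,000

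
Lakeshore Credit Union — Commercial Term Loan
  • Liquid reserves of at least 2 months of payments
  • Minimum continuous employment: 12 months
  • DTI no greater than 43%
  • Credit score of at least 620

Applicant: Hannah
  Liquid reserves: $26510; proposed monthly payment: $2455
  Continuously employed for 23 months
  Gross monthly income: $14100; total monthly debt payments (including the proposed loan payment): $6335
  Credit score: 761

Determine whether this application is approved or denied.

Reserves = 26,510/2,455 = 10.8 months ≥ 2
Employment 23 ≥ 12 months
DTI = 6,335/14,100 = 44.9% > 43%
Credit score 761 ≥ 620 (meets)
Fails on DTI.

Denied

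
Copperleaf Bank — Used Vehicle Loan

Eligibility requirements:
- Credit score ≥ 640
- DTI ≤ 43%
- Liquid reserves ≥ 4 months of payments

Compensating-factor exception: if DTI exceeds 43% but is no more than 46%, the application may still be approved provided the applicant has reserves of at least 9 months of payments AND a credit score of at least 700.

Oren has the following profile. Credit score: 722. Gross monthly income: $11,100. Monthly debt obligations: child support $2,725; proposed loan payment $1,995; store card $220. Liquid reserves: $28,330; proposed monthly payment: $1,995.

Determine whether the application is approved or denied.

Credit score 722 ≥ 640 (meets base)
Total debts = (2,725 + 1,995 + 220) = 4,940. DTI = 4,940/11,100 = 44.5% > 43% — standard DTI limit exceeded.
Reserves = 28,330/1,995 = 14.2 months ≥ 4
DTI 44.5% is within the 43%–46% exception band; checking compensating factors.
Reserves 14.2 ≥ 9 months; credit score 722 ≥ 700.
Both compensating conditions met → exception applies.

Approved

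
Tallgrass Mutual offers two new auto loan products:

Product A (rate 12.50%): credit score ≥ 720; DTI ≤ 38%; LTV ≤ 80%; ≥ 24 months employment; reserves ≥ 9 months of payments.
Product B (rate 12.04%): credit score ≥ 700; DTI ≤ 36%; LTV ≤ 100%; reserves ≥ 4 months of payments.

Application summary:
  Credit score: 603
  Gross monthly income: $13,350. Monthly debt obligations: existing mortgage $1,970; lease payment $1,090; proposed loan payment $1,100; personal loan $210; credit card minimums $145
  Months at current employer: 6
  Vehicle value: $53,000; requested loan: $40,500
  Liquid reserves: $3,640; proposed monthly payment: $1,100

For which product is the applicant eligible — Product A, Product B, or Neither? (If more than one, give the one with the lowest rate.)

Total debts = (1,970 + 1,090 + 1,100 + 210 + 145) = 4,515; DTI = 4,515/13,350 = 33.8%.
LTV = 40,500/53,000 = 76.4%.
Reserves = 3,640/1,100 = 3.3 months.
Product A: score 603 < 720; DTI 33.8% ≤ 38%; LTV 76.4% ≤ 80%; employment 6 < 24 mo; reserves 3.3 < 9 mo → does not qualify.
Product B: score 603 < 700; DTI 33.8% ≤ 36%; LTV 76.4% ≤ 100%; reserves 3.3 < 4 mo → does not qualify.

Neither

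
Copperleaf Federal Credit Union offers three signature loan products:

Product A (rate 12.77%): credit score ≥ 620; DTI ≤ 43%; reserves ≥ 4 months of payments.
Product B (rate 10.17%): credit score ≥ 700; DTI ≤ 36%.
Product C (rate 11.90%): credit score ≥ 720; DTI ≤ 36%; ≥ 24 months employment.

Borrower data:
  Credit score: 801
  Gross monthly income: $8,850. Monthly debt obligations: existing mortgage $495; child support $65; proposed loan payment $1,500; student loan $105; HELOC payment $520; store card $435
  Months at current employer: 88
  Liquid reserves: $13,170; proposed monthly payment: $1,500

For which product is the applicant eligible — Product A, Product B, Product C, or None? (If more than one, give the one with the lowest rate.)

Product B

Total debts = (495 + 65 + 1,500 + 105 + 520 + 435) = 3,120; DTI = 3,120/8,850 = 35.3%.
Reserves = 13,170/1,500 = 8.8 months.
Product A: score 801 ≥ 620; DTI 35.3% ≤ 43%; reserves 8.8 ≥ 4 mo → qualifies.
Product B: score 801 ≥ 700; DTI 35.3% ≤ 36% → qualifies.
Product C: score 801 ≥ 720; DTI 35.3% ≤ 36%; employment 88 ≥ 24 mo → qualifies.
Qualifying: Product A, Product B, Product C. Lowest rate is 10.17% → Product B.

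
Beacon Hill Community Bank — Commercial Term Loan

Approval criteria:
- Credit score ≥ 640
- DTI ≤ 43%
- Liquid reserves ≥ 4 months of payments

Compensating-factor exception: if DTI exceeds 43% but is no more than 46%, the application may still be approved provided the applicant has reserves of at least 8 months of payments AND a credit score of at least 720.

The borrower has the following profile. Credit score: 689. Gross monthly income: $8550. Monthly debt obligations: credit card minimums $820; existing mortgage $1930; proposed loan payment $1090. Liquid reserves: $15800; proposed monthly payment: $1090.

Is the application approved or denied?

Credit score 689 ≥ 640 (meets base)
Total debts = (820 + 1,930 + 1,090) = 3,840. DTI: 3,840 ÷ 8,550 = 44.9%, over the 43% base limit.
Reserves = 15,800/1,090 = 14.5 months ≥ 4
44.9% falls in the override range (43%–46%), so the compensating-factor test applies.
Override check — reserves: 14.5 mo (ok); score: 689 (below 720).
Compensating-factor requirement not fully met.

Denied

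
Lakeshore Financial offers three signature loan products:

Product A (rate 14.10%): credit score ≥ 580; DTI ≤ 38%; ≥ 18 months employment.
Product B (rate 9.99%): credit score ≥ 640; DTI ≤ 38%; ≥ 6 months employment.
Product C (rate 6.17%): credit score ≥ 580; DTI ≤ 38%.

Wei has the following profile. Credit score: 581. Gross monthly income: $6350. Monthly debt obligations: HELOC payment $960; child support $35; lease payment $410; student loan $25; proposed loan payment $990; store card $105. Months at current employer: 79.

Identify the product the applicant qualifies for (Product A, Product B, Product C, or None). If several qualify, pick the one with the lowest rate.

Total debts = (960 + 35 + 410 + 25 + 990 + 105) = 2,525; DTI = 2,525/6,350 = 39.8%.
Product A: score 581 ≥ 580; DTI 39.8% > 38%; employment 79 ≥ 18 mo → does not qualify.
Product B: score 581 < 640; DTI 39.8% > 38%; employment 79 ≥ 6 mo → does not qualify.
Product C: score 581 ≥ 580; DTI 39.8% > 38% → does not qualify.

None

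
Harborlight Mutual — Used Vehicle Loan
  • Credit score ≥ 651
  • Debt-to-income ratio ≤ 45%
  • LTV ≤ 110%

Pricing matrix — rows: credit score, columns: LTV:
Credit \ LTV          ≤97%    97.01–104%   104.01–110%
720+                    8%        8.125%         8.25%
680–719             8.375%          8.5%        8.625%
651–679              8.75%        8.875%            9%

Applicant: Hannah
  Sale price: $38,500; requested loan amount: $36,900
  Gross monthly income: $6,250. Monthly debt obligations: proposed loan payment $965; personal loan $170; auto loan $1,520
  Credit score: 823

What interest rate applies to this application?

Credit score 823 ≥ 651; Total monthly debts = (965 + 170 + 1,520) = 2,655. DTI = 2,655/6,250 = 42.5% ≤ 45%
LTV: 36,900 ÷ 38,500 = 95.8%, within 110% cap
Row: 823 falls in 720+. Column: 95.8% falls in ≤97%. Rate = 8%.

8%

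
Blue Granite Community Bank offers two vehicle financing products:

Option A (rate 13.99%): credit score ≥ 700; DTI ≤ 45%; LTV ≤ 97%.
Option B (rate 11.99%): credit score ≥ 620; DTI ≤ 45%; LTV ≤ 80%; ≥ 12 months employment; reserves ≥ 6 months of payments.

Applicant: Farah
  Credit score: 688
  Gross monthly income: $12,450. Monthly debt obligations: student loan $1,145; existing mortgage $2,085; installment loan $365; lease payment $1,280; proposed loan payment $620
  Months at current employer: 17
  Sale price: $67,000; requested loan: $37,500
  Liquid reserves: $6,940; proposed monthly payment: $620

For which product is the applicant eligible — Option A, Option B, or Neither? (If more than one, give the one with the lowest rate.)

Option B

Total debts = (1,145 + 2,085 + 365 + 1,280 + 620) = 5,495; DTI = 5,495/12,450 = 44.1%.
LTV = 37,500/67,000 = 56%.
Reserves = 6,940/620 = 11.2 months.
Option A: score 688 < 700; DTI 44.1% ≤ 45%; LTV 56% ≤ 97% → does not qualify.
Option B: score 688 ≥ 620; DTI 44.1% ≤ 45%; LTV 56% ≤ 80%; employment 17 ≥ 12 mo; reserves 11.2 ≥ 6 mo → qualifies.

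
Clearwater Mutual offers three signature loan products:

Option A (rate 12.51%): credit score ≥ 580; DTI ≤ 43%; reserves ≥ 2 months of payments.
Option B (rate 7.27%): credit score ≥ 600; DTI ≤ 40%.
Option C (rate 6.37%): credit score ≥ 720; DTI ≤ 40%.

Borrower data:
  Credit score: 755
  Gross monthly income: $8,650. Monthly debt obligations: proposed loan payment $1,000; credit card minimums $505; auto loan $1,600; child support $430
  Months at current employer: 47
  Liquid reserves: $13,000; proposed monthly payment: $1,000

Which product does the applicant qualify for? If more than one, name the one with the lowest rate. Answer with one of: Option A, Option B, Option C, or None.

Option A

Total debts = (1,000 + 505 + 1,600 + 430) = 3,535; DTI = 3,535/8,650 = 40.9%.
Reserves = 13,000/1,000 = 13.0 months.
Option A: score 755 ≥ 580; DTI 40.9% ≤ 43%; reserves 13.0 ≥ 2 mo → qualifies.
Option B: score 755 ≥ 600; DTI 40.9% > 40% → does not qualify.
Option C: score 755 ≥ 720; DTI 40.9% > 40% → does not qualify.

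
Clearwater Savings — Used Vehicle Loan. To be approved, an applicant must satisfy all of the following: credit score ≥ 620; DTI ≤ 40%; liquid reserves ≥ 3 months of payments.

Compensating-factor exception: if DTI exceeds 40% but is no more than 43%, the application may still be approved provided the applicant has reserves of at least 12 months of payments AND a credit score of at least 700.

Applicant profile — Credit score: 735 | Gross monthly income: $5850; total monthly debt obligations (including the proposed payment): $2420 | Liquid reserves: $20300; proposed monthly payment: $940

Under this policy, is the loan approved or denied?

Credit score 735 ≥ 620 (meets base)
DTI = 2,420/5,850 = 41.4% > 40% — standard DTI limit exceeded.
Reserves: 20,300 ÷ 940 = 21.6 months (meets 3-month minimum)
DTI 41.4% is within the 40%–43% exception band; checking compensating factors.
Reserves 21.6 ≥ 12 months; credit score 735 ≥ 700.
Both compensating conditions met → exception applies.

Approved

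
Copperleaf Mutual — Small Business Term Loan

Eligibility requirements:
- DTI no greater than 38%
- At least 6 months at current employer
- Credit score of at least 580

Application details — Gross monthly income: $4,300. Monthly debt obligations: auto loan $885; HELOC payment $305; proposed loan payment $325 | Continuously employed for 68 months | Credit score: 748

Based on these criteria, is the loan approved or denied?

Approved

Total monthly debts = (885 + 305 + 325) = 1,515. DTI = 1,515/4,300 = 35.2% ≤ 38%
Employment 68 ≥ 6 months
Credit score 748 ≥ 580 (meets)
All criteria satisfied.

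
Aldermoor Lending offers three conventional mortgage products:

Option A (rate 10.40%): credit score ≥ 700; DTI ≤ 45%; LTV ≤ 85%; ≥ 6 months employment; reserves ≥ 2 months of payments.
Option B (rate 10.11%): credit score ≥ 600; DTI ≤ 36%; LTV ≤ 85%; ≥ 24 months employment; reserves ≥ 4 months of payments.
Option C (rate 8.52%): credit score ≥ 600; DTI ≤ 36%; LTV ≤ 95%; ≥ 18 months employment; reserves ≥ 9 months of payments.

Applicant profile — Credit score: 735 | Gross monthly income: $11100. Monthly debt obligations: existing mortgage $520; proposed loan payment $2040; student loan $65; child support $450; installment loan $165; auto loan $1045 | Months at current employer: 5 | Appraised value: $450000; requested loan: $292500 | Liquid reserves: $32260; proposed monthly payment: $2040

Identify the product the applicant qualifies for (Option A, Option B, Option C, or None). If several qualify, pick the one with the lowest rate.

Total debts = (520 + 2,040 + 65 + 450 + 165 + 1,045) = 4,285; DTI = 4,285/11,100 = 38.6%.
LTV = 292,500/450,000 = 65%.
Reserves = 32,260/2,040 = 15.8 months.
Option A: score 735 ≥ 700; DTI 38.6% ≤ 45%; LTV 65% ≤ 85%; employment 5 < 6 mo; reserves 15.8 ≥ 2 mo → does not qualify.
Option B: score 735 ≥ 600; DTI 38.6% > 36%; LTV 65% ≤ 85%; employment 5 < 24 mo; reserves 15.8 ≥ 4 mo → does not qualify.
Option C: score 735 ≥ 600; DTI 38.6% > 36%; LTV 65% ≤ 95%; employment 5 < 18 mo; reserves 15.8 ≥ 9 mo → does not qualify.

None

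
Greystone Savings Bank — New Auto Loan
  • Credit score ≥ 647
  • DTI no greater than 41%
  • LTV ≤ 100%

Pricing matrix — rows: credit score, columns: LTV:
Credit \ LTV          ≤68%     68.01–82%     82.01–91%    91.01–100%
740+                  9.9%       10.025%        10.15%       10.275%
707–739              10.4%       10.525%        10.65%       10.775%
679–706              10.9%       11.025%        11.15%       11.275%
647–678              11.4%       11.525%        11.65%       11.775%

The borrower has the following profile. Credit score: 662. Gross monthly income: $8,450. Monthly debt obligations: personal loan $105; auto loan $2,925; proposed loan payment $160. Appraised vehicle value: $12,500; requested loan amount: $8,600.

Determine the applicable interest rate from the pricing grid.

11.525%

Credit score 662 ≥ 647; Total monthly debts = (105 + 2,925 + 160) = 3,190. Debt-to-income = 3,190/8,450 = 37.8% — meets 41% limit
LTV: 8,600 ÷ 12,500 = 68.8%, within 100% cap
Row: 662 falls in 647–678. Column: 68.8% falls in 68.01–82%. Rate = 11.525%.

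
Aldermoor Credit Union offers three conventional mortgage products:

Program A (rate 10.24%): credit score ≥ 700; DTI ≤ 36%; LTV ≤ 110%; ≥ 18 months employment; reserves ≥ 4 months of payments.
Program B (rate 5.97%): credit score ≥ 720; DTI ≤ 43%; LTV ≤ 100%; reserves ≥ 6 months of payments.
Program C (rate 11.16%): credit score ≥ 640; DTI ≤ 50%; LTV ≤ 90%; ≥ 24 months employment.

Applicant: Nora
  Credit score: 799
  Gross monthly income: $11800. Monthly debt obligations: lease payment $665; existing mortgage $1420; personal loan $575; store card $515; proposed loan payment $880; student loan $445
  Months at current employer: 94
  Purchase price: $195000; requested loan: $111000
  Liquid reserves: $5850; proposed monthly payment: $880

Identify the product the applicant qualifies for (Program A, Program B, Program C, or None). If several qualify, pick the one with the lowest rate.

Program B

Total debts = (665 + 1,420 + 575 + 515 + 880 + 445) = 4,500; DTI = 4,500/11,800 = 38.1%.
LTV = 111,000/195,000 = 56.9%.
Reserves = 5,850/880 = 6.6 months.
Program A: score 799 ≥ 700; DTI 38.1% > 36%; LTV 56.9% ≤ 110%; employment 94 ≥ 18 mo; reserves 6.6 ≥ 4 mo → does not qualify.
Program B: score 799 ≥ 720; DTI 38.1% ≤ 43%; LTV 56.9% ≤ 100%; reserves 6.6 ≥ 6 mo → qualifies.
Program C: score 799 ≥ 640; DTI 38.1% ≤ 50%; LTV 56.9% ≤ 90%; employment 94 ≥ 24 mo → qualifies.
Qualifying: Program B, Program C. Lowest rate is 5.97% → Program B.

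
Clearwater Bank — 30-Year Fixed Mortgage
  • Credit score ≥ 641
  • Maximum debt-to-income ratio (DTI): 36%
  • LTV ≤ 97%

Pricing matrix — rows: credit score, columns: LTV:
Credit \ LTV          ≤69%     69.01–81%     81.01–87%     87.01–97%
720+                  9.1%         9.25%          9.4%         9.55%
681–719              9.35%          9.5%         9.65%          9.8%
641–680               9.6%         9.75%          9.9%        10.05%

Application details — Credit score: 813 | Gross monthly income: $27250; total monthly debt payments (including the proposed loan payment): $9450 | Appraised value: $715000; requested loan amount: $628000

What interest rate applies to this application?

Credit score 813 ≥ 641; DTI: 9,450 ÷ 27,250 = 34.7%, within the 36% cap
Loan-to-value = 628,000/715,000 = 87.8% — pass (97% max)
Credit 813 → row 720+; LTV 87.8% → column 87.01–97%. Grid cell → 9.55%.

9.55%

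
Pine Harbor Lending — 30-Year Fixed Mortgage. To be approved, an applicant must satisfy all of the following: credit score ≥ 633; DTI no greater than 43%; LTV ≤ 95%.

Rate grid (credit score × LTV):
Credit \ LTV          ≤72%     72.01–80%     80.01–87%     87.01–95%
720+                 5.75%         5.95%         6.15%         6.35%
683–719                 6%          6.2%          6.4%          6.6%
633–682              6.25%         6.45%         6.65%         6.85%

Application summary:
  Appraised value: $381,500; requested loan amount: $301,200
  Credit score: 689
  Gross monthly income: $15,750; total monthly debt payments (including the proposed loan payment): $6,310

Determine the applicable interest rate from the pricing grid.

6.2%

Credit score 689 ≥ 633; DTI: 6,310 ÷ 15,750 = 40.1%, within the 43% cap
LTV = 301,200/381,500 = 79% ≤ 95%
Score 689 is in the 683–719 band; LTV 79% is in the 72.01–80% band → 6.2%.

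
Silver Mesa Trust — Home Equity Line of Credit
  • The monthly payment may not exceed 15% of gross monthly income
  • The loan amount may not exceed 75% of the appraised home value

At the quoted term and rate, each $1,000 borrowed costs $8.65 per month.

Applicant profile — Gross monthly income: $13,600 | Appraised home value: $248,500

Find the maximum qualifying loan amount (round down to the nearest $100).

$186,300

Payment cap: 15% × $13,600 = $2,040/month.
At $8.65 per $1,000, that supports 2,040/8.65 × 1,000 ≈ $235,838 → $235,800.
LTV cap: 75% × $248,500 = $186,375 → $186,300.
Binding constraint: loan-to-value.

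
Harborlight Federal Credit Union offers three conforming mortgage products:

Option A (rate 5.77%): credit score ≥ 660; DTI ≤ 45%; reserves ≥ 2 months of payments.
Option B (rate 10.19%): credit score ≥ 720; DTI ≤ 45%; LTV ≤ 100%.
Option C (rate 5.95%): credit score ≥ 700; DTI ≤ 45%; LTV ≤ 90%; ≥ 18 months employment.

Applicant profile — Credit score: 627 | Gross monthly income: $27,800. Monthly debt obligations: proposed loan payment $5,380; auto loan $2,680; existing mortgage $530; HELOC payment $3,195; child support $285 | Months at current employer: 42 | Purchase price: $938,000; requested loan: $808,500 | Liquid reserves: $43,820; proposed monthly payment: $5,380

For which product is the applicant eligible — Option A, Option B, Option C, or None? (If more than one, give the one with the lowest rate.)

None

Total debts = (5,380 + 2,680 + 530 + 3,195 + 285) = 12,070; DTI = 12,070/27,800 = 43.4%.
LTV = 808,500/938,000 = 86.2%.
Reserves = 43,820/5,380 = 8.1 months.
Option A: score 627 < 660; DTI 43.4% ≤ 45%; reserves 8.1 ≥ 2 mo → does not qualify.
Option B: score 627 < 720; DTI 43.4% ≤ 45%; LTV 86.2% ≤ 100% → does not qualify.
Option C: score 627 < 700; DTI 43.4% ≤ 45%; LTV 86.2% ≤ 90%; employment 42 ≥ 18 mo → does not qualify.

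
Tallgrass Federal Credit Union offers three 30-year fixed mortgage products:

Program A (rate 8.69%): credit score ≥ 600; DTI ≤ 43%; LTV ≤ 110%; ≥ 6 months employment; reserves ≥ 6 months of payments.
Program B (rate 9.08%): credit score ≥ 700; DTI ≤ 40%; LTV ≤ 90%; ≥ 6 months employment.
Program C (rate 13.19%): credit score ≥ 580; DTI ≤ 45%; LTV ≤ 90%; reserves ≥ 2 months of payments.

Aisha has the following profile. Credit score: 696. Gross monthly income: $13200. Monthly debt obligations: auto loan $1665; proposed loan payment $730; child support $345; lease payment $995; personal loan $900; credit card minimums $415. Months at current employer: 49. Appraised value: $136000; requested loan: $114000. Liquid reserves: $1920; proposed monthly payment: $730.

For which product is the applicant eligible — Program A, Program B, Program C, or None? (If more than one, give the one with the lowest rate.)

Total debts = (1,665 + 730 + 345 + 995 + 900 + 415) = 5,050; DTI = 5,050/13,200 = 38.3%.
LTV = 114,000/136,000 = 83.8%.
Reserves = 1,920/730 = 2.6 months.
Program A: score 696 ≥ 600; DTI 38.3% ≤ 43%; LTV 83.8% ≤ 110%; employment 49 ≥ 6 mo; reserves 2.6 < 6 mo → does not qualify.
Program B: score 696 < 700; DTI 38.3% ≤ 40%; LTV 83.8% ≤ 90%; employment 49 ≥ 6 mo → does not qualify.
Program C: score 696 ≥ 580; DTI 38.3% ≤ 45%; LTV 83.8% ≤ 90%; reserves 2.6 ≥ 2 mo → qualifies.

Program C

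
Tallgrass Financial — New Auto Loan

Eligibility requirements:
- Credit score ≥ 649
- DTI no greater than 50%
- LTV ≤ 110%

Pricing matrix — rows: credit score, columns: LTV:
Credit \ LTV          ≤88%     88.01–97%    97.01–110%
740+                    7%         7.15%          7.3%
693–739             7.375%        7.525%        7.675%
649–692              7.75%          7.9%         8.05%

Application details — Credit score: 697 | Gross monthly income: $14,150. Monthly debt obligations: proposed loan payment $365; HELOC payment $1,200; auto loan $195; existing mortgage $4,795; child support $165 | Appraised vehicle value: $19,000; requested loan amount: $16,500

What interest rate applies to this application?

7.375%

Credit score 697 ≥ 649; Total monthly debts = (365 + 1,200 + 195 + 4,795 + 165) = 6,720. Debt-to-income = 6,720/14,150 = 47.5% — meets 50% limit
LTV = 16,500/19,000 = 86.8% ≤ 110%
Score 697 is in the 693–739 band; LTV 86.8% is in the ≤88% band → 7.375%.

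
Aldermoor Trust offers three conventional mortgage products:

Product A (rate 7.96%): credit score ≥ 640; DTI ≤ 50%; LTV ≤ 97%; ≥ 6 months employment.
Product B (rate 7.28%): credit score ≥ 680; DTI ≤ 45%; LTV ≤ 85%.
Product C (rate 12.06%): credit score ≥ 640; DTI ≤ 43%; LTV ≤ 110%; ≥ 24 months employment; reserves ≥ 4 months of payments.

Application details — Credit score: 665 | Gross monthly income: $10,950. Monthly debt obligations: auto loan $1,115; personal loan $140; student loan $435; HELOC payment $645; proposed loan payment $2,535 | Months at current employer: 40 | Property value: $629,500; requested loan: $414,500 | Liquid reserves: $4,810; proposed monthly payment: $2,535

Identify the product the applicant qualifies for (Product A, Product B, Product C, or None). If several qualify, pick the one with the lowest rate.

Product A

Total debts = (1,115 + 140 + 435 + 645 + 2,535) = 4,870; DTI = 4,870/10,950 = 44.5%.
LTV = 414,500/629,500 = 65.8%.
Reserves = 4,810/2,535 = 1.9 months.
Product A: score 665 ≥ 640; DTI 44.5% ≤ 50%; LTV 65.8% ≤ 97%; employment 40 ≥ 6 mo → qualifies.
Product B: score 665 < 680; DTI 44.5% ≤ 45%; LTV 65.8% ≤ 85% → does not qualify.
Product C: score 665 ≥ 640; DTI 44.5% > 43%; LTV 65.8% ≤ 110%; employment 40 ≥ 24 mo; reserves 1.9 < 4 mo → does not qualify.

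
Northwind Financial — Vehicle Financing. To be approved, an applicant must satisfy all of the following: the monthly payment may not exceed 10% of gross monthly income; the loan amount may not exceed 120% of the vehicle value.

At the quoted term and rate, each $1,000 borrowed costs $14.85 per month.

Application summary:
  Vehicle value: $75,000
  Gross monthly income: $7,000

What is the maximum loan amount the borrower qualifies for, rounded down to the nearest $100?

Payment cap: 10% × $7,000 = $700/month.
At $14.85 per $1,000, that supports 700/14.85 × 1,000 ≈ $47,138 → $47,100.
LTV cap: 120% × $75,000 = $90,000 → $90,000.
Binding constraint: payment-to-income.

$47,100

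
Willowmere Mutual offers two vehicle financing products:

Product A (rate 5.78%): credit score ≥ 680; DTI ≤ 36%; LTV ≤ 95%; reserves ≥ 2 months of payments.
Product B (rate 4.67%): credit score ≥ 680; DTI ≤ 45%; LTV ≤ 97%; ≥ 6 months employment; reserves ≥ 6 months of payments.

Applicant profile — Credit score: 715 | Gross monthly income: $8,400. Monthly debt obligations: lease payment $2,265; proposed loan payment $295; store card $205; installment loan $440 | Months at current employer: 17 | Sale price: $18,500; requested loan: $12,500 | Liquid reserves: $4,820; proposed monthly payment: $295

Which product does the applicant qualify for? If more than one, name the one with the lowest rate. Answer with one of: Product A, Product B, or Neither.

Total debts = (2,265 + 295 + 205 + 440) = 3,205; DTI = 3,205/8,400 = 38.2%.
LTV = 12,500/18,500 = 67.6%.
Reserves = 4,820/295 = 16.3 months.
Product A: score 715 ≥ 680; DTI 38.2% > 36%; LTV 67.6% ≤ 95%; reserves 16.3 ≥ 2 mo → does not qualify.
Product B: score 715 ≥ 680; DTI 38.2% ≤ 45%; LTV 67.6% ≤ 97%; employment 17 ≥ 6 mo; reserves 16.3 ≥ 6 mo → qualifies.

Product B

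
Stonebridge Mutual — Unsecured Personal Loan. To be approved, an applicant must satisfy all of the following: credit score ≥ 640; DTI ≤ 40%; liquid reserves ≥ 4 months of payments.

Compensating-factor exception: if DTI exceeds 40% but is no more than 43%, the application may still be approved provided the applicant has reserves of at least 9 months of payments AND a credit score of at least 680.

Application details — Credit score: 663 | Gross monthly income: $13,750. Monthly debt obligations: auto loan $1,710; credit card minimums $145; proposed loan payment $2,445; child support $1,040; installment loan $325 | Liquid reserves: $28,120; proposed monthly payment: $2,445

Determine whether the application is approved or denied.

Denied

Credit score 663 ≥ 640 (meets base)
Total debts = (1,710 + 145 + 2,445 + 1,040 + 325) = 5,665. DTI: 5,665 ÷ 13,750 = 41.2%, over the 40% base limit.
Reserves: 28,120 ÷ 2,445 = 11.5 months (meets 4-month minimum)
DTI 41.2% is within the 40%–43% exception band; checking compensating factors.
Override check — reserves: 11.5 mo (ok); score: 663 (below 680).
Override conditions not both satisfied; exception does not apply.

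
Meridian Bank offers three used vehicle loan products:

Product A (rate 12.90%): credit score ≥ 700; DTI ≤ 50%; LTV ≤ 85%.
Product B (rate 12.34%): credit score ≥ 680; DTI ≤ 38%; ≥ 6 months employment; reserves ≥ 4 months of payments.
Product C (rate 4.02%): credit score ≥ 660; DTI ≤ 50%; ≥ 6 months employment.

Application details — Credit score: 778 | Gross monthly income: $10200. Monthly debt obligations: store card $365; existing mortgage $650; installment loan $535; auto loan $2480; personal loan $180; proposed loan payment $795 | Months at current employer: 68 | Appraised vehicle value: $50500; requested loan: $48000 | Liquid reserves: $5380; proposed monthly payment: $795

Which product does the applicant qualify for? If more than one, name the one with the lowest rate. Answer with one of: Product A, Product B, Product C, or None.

Total debts = (365 + 650 + 535 + 2,480 + 180 + 795) = 5,005; DTI = 5,005/10,200 = 49.1%.
LTV = 48,000/50,500 = 95%.
Reserves = 5,380/795 = 6.8 months.
Product A: score 778 ≥ 700; DTI 49.1% ≤ 50%; LTV 95% > 85% → does not qualify.
Product B: score 778 ≥ 680; DTI 49.1% > 38%; employment 68 ≥ 6 mo; reserves 6.8 ≥ 4 mo → does not qualify.
Product C: score 778 ≥ 660; DTI 49.1% ≤ 50%; employment 68 ≥ 6 mo → qualifies.

Product C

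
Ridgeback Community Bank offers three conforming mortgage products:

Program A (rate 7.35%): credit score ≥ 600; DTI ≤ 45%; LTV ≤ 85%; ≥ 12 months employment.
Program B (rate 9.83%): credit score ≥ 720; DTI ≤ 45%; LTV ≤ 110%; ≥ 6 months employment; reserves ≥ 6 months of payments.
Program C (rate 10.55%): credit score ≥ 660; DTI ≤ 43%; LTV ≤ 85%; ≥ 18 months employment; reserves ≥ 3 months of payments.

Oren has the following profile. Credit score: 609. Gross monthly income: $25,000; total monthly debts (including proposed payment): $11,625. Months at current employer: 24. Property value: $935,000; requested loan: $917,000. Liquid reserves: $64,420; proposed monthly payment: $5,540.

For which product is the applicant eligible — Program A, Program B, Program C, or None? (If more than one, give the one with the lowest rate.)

None

DTI = 11,625/25,000 = 46.5%.
LTV = 917,000/935,000 = 98.1%.
Reserves = 64,420/5,540 = 11.6 months.
Program A: score 609 ≥ 600; DTI 46.5% > 45%; LTV 98.1% > 85%; employment 24 ≥ 12 mo → does not qualify.
Program B: score 609 < 720; DTI 46.5% > 45%; LTV 98.1% ≤ 110%; employment 24 ≥ 6 mo; reserves 11.6 ≥ 6 mo → does not qualify.
Program C: score 609 < 660; DTI 46.5% > 43%; LTV 98.1% > 85%; employment 24 ≥ 18 mo; reserves 11.6 ≥ 3 mo → does not qualify.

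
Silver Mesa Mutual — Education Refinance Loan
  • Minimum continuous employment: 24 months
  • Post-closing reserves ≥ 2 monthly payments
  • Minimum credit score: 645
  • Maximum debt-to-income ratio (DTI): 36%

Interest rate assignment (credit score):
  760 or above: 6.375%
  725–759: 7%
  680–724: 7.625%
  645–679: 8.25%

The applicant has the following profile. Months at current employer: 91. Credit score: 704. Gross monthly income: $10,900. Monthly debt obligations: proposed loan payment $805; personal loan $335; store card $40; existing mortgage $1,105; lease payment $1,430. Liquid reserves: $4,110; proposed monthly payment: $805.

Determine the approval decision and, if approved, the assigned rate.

Approved at 7.625%

Credit score 704 ≥ 645 (meets minimum)
Employment 91 ≥ 24 months
Liquid reserves cover 4,110/805 = 5.1 months — ≥ 2 required
Total monthly debts = (805 + 335 + 40 + 1,105 + 1,430) = 3,715. DTI: 3,715 ÷ 10,900 = 34.1%, within the 36% cap
All requirements met. Score 704 falls in the 680–724 tier → 7.625%.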